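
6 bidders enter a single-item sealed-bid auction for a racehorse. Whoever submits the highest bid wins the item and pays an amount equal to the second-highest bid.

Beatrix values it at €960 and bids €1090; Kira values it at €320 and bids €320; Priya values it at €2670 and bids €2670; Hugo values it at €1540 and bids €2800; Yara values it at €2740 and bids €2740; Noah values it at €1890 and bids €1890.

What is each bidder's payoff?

Beatrix €0, Kira €0, Priya €0, Hugo -€1200, Yara €0, Noah €0.

Bids in descending order: Hugo €2800; Yara €2740; Priya €2670; Noah €1890; Beatrix €1090; Kira €320.
Hugo has the top bid and wins; the price is the second-highest bid, €2740.
Hugo's payoff = €1540 − €2740 = -€1200. All other bidders lose, so their payoff is 0.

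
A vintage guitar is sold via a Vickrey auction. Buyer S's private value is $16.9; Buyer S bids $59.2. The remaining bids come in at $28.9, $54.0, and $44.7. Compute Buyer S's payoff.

Highest competing bid: $54.0.
Buyer S's bid $59.2 is the highest overall, so Buyer S wins and pays the second-highest bid, $54.0.
Payoff = value − price = $16.9 − $54.0 = -$37.1.

Payoff = -$37.1.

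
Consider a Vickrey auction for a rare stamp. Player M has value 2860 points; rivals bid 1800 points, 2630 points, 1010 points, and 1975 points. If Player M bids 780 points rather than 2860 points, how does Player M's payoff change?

The highest competing bid is 2630 points.
Bidding truthfully at 2860 points: Player M has the top bid, wins, and pays the second-highest bid 2630 points. Payoff = 2860 points − 2630 points = 230 points.
Bidding 780 points: the top bid is 2630 points (a rival), so Player M loses. Payoff = 0 points.
Change = 0 points − 230 points = -230 points.

Payoff change: -230 points.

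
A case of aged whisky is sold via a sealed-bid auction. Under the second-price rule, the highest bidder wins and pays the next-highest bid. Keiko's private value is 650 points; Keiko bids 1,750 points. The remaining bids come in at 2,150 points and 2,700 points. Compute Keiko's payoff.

Highest competing bid: 2,700 points.
Keiko's bid 1,750 points is not the highest, so Keiko loses, pays nothing, and earns zero payoff.

Payoff = 0 points.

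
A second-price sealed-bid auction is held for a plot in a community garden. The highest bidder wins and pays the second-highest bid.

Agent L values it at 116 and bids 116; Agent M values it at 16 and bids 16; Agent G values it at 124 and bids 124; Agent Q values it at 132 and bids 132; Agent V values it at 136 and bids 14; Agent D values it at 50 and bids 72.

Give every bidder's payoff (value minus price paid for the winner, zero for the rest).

Ordered from highest: Agent Q 132, then Agent G 124, then Agent L 116, then Agent D 72, then Agent M 16, then Agent V 14.
Agent Q has the top bid and wins; the price is the second-highest bid, 124.
Agent Q's payoff = 132 − 124 = 8. All other bidders lose, so their payoff is 0.

Agent L 0, Agent M 0, Agent G 0, Agent Q 8, Agent V 0, Agent D 0.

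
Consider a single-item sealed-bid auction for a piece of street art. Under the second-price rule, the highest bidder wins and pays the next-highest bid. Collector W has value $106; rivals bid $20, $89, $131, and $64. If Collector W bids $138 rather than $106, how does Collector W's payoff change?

Payoff change: -$25.

The highest competing bid is $131.
Bidding truthfully at $106: the top bid is $131 (a rival), so Collector W loses. Payoff = $0.
Bidding $138: Collector W has the top bid, wins, and pays the second-highest bid $131. Payoff = $106 − $131 = -$25.
Change = -$25 − $0 = -$25.
This is the dominant-strategy logic: truthful bidding weakly beats any alternative.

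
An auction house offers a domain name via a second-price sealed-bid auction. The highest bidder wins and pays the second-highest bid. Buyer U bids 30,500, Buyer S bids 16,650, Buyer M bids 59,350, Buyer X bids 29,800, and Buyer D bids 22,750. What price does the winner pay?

30,500

Ranking the bids: Buyer M 59,350 > Buyer U 30,500 > Buyer X 29,800 > Buyer D 22,750 > Buyer S 16,650.
Buyer M has the highest bid, so Buyer M wins.
The second-highest bid is 30,500, so that is what Buyer M pays.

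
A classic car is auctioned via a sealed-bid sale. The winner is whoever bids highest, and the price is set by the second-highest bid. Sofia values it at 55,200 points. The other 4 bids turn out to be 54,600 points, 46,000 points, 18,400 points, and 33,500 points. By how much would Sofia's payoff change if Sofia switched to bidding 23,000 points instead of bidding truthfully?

The highest competing bid is 54,600 points.
Bidding truthfully at 55,200 points: Sofia has the top bid, wins, and pays the second-highest bid 54,600 points. Payoff = 55,200 points − 54,600 points = 600 points.
Bidding 23,000 points: the top bid is 54,600 points (a rival), so Sofia loses. Payoff = 0 points.
Change = 0 points − 600 points = -600 points.
Deviating from a truthful bid can only lose payoff in a second-price auction — never gain.

Change in payoff: -600 points.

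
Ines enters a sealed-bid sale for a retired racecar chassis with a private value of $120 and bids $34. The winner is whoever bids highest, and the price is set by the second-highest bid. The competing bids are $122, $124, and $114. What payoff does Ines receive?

Payoff = $0.

Highest competing bid: $124.
Ines's bid $34 is not the highest, so Ines loses, pays nothing, and earns zero payoff.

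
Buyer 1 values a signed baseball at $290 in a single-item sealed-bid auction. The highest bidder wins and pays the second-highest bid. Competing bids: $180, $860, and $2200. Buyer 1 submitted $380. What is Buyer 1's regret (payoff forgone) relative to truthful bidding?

Payoff forgone: $0.

The highest competing bid is $2200.
Bidding truthfully at $290: the top bid is $2200 (a rival), so Buyer 1 loses. Payoff = $0.
Bidding $380: the top bid is $2200 (a rival), so Buyer 1 loses. Payoff = $0.
Regret = truthful payoff − actual payoff = $0 − $0 = $0.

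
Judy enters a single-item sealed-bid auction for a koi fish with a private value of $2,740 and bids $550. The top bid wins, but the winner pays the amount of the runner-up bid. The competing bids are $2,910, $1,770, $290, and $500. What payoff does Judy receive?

Highest competing bid: $2,910.
Judy's bid $550 is not the highest, so Judy loses, pays nothing, and earns zero payoff.

Judy's payoff: $0.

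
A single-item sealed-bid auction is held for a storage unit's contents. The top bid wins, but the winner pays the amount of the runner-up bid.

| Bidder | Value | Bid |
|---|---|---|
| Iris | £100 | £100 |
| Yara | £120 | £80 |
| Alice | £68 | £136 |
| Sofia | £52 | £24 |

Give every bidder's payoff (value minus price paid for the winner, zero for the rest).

Iris £0, Yara £0, Alice -£32, Sofia £0.

Ordered from highest: Alice £136; Iris £100; Yara £80; Sofia £24.
Alice has the top bid and wins; the price is the second-highest bid, £100.
Alice's payoff = £68 − £100 = -£32. All other bidders lose, so their payoff is 0.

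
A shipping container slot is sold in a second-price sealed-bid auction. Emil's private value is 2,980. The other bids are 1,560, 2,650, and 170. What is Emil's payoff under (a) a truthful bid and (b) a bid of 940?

The highest competing bid is 2,650.
Bidding truthfully at 2,980: Emil has the top bid, wins, and pays the second-highest bid 2,650. Payoff = 2,980 − 2,650 = 330.
Bidding 940: the top bid is 2,650 (a rival), so Emil loses. Payoff = 0.
Deviating from a truthful bid can only lose payoff in a second-price auction — never gain.

(a) 330  (b) 0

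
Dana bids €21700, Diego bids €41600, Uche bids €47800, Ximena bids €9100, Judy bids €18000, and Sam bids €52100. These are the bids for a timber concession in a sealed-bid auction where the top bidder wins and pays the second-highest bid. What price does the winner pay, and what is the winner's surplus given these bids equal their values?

The winner pays €47800 for a surplus of €4300.

Bids in descending order: Sam €52100, then Uche €47800, then Diego €41600, then Dana €21700, then Judy €18000, then Ximena €9100.
Sam is the highest bidder, so Sam wins.
Under the second-price rule, the price is the second-highest bid: €47800.
Surplus = €52100 − €47800 = €4300.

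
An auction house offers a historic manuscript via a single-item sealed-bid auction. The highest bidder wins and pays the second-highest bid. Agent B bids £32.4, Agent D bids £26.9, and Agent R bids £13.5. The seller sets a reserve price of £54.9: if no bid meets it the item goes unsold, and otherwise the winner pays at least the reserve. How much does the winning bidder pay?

unsold

Ordered from highest: Agent B £32.4, then Agent D £26.9, then Agent R £13.5.
The top bid £32.4 is below the reserve £54.9, so the item goes unsold and nothing is paid.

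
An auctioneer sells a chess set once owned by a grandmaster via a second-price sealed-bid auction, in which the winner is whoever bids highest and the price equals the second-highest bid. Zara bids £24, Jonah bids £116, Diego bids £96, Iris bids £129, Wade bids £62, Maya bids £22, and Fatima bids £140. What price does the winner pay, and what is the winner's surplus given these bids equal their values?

Bids in descending order: Fatima £140; Iris £129; Jonah £116; Diego £96; Wade £62; Zara £24; Maya £22.
Fatima is the highest bidder, so Fatima wins.
Under the second-price rule, the price is the second-highest bid: £129.
Surplus = £140 − £129 = £11.

Price £129; surplus £11.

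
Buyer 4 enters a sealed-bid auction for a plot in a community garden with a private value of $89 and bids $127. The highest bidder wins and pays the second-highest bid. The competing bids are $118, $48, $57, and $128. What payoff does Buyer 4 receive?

Highest competing bid: $128.
Buyer 4's bid $127 is not the highest, so Buyer 4 loses, pays nothing, and earns zero payoff.

The bidder's payoff: $0.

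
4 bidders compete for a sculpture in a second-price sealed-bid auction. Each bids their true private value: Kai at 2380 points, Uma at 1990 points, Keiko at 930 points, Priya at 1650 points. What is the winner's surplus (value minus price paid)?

Sorted high to low: Kai 2380 points > Uma 1990 points > Priya 1650 points > Keiko 930 points.
Kai wins with the top bid and pays the second-highest, 1990 points.
Surplus = 2380 points − 1990 points = 390 points.

390 points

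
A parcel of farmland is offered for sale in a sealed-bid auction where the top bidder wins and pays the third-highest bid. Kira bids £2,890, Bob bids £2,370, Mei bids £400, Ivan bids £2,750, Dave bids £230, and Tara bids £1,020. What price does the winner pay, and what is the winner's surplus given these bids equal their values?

Sorted high to low: Kira £2,890, then Ivan £2,750, then Bob £2,370, then Tara £1,020, then Mei £400, then Dave £230.
Kira is the highest bidder, so Kira wins.
Under the third-price rule, the price is the third-highest bid: £2,370.
Surplus = £2,890 − £2,370 = £520.

Price £2,370; surplus £520.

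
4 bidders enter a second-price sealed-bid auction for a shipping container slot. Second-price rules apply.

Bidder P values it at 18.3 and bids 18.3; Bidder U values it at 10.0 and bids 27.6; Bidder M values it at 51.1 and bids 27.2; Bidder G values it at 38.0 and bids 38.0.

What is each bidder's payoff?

Payoffs: Bidder P 0.0, Bidder U 0.0, Bidder M 0.0, Bidder G 10.4.

Sorted high to low: Bidder G 38.0, then Bidder U 27.6, then Bidder M 27.2, then Bidder P 18.3.
Bidder G has the top bid and wins; the price is the second-highest bid, 27.6.
Bidder G's payoff = 38.0 − 27.6 = 10.4. All other bidders lose, so their payoff is 0.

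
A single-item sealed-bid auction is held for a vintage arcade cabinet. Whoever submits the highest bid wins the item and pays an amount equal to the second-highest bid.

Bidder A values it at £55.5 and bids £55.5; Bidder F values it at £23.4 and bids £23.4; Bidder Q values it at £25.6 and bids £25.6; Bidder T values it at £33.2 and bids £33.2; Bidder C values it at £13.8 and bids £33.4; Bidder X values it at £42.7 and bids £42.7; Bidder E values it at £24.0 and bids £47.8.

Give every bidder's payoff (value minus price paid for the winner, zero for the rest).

Bidder A £7.7, Bidder F £0.0, Bidder Q £0.0, Bidder T £0.0, Bidder C £0.0, Bidder X £0.0, Bidder E £0.0.

Sorted high to low: Bidder A £55.5 > Bidder E £47.8 > Bidder X £42.7 > Bidder C £33.4 > Bidder T £33.2 > Bidder Q £25.6 > Bidder F £23.4.
Bidder A has the top bid and wins; the price is the second-highest bid, £47.8.
Bidder A's payoff = £55.5 − £47.8 = £7.7. All other bidders lose, so their payoff is 0.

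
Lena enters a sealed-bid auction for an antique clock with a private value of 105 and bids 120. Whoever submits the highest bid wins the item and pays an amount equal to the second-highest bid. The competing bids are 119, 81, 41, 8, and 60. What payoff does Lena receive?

Highest competing bid: 119.
Lena's bid 120 is the highest overall, so Lena wins and pays the second-highest bid, 119.
Payoff = value − price = 105 − 119 = -14.
Overbidding won the item at a price above value — truthful bidding would have avoided this loss.

Payoff = -14.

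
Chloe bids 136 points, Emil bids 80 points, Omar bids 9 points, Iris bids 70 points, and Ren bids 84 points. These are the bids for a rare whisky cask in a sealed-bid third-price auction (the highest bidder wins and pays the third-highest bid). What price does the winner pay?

Ordered from highest: Chloe 136 points > Ren 84 points > Emil 80 points > Iris 70 points > Omar 9 points.
Chloe is the highest bidder, so Chloe wins.
Under the third-price rule, the price is the third-highest bid: 80 points.

80 points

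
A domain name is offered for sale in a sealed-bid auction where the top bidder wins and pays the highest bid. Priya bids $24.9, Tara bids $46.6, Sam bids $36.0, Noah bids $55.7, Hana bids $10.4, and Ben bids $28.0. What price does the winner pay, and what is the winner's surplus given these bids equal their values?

Price $55.7; surplus $0.0.

Ranking the bids: Noah $55.7, then Tara $46.6, then Sam $36.0, then Ben $28.0, then Priya $24.9, then Hana $10.4.
Noah is the highest bidder, so Noah wins.
Under the first-price rule, the price is the highest bid: $55.7.
Surplus = $55.7 − $55.7 = $0.0.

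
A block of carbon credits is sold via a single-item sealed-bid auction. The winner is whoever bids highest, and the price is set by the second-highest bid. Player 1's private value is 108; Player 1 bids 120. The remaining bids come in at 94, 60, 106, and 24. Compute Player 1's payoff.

Highest competing bid: 106.
Player 1's bid 120 is the highest overall, so Player 1 wins and pays the second-highest bid, 106.
Payoff = value − price = 108 − 106 = 2.

2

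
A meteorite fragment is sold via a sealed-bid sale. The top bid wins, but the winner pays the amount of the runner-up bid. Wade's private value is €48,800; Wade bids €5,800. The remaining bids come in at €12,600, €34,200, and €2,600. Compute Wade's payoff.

Highest competing bid: €34,200.
Wade's bid €5,800 is not the highest, so Wade loses, pays nothing, and earns zero payoff.

€0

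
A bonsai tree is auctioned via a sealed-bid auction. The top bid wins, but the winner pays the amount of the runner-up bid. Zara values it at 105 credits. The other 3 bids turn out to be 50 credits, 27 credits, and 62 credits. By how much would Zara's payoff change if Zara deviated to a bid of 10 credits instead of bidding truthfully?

The highest competing bid is 62 credits.
Bidding truthfully at 105 credits: Zara has the top bid, wins, and pays the second-highest bid 62 credits. Payoff = 105 credits − 62 credits = 43 credits.
Bidding 10 credits: the top bid is 62 credits (a rival), so Zara loses. Payoff = 0 credits.
Change = 0 credits − 43 credits = -43 credits.
Deviating from a truthful bid can only lose payoff in a second-price auction — never gain.

Payoff change: -43 credits.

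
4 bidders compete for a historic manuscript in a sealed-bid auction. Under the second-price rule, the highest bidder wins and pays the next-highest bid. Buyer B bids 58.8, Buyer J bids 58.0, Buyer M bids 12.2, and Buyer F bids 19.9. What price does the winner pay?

Price paid: 58.0.

Ordered from highest: Buyer B 58.8 > Buyer J 58.0 > Buyer F 19.9 > Buyer M 12.2.
Buyer B has the highest bid, so Buyer B wins.
The second-highest bid is 58.0, so that is what Buyer B pays.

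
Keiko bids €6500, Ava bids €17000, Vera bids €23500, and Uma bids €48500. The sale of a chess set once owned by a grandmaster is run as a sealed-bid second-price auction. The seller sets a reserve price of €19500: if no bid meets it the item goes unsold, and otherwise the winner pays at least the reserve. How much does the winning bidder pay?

Ordered from highest: Uma €48500, then Vera €23500, then Ava €17000, then Keiko €6500.
Uma has the highest bid, so Uma wins.
The second-highest bid is €23500, which exceeds the reserve, so that sets the price.

Price paid: €23500.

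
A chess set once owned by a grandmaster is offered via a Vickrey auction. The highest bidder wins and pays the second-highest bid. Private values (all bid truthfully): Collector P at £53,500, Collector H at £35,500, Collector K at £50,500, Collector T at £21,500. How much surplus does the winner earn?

Surplus = £3,000.

Ordered from highest: Collector P £53,500, then Collector K £50,500, then Collector H £35,500, then Collector T £21,500.
Collector P wins with the top bid and pays the second-highest, £50,500.
Surplus = £53,500 − £50,500 = £3,000.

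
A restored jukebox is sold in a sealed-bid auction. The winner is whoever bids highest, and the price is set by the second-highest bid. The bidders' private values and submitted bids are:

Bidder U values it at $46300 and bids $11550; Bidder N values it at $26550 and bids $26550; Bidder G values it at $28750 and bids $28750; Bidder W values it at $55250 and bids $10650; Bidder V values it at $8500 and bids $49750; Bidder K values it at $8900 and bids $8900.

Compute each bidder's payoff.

Ordered from highest: Bidder V $49750; Bidder G $28750; Bidder N $26550; Bidder U $11550; Bidder W $10650; Bidder K $8900.
Bidder V has the top bid and wins; the price is the second-highest bid, $28750.
Bidder V's payoff = $8500 − $28750 = -$20250. All other bidders lose, so their payoff is 0.

Payoffs: Bidder U $0, Bidder N $0, Bidder G $0, Bidder W $0, Bidder V -$20250, Bidder K $0.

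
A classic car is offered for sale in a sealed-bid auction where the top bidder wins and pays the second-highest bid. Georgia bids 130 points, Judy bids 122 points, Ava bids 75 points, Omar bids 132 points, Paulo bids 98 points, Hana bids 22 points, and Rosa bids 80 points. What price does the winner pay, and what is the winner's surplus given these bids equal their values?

The winner pays 130 points for a surplus of 2 points.

Ordered from highest: Omar 132 points, then Georgia 130 points, then Judy 122 points, then Paulo 98 points, then Rosa 80 points, then Ava 75 points, then Hana 22 points.
Omar is the highest bidder, so Omar wins.
Under the second-price rule, the price is the second-highest bid: 130 points.
Surplus = 132 points − 130 points = 2 points.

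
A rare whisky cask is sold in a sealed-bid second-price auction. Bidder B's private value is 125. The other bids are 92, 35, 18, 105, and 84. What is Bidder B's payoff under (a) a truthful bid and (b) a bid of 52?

The highest competing bid is 105.
Bidding truthfully at 125: Bidder B has the top bid, wins, and pays the second-highest bid 105. Payoff = 125 − 105 = 20.
Bidding 52: the top bid is 105 (a rival), so Bidder B loses. Payoff = 0.
Deviating from a truthful bid can only lose payoff in a second-price auction — never gain.

Truthful: 20; alternative: 0.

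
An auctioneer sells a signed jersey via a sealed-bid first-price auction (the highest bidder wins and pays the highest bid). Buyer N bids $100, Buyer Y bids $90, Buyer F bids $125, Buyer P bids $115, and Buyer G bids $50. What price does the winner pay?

Ordered from highest: Buyer F $125; Buyer P $115; Buyer N $100; Buyer Y $90; Buyer G $50.
Buyer F is the highest bidder, so Buyer F wins.
Under the first-price rule, the price is the highest bid: $125.

The winner pays $125.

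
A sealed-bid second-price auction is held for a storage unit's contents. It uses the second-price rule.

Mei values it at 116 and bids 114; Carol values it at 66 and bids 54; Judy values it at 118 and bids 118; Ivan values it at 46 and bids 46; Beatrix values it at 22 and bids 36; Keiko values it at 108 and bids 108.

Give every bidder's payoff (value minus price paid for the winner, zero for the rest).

Payoffs: Mei 0, Carol 0, Judy 4, Ivan 0, Beatrix 0, Keiko 0.

Bids in descending order: Judy 118, then Mei 114, then Keiko 108, then Carol 54, then Ivan 46, then Beatrix 36.
Judy has the top bid and wins; the price is the second-highest bid, 114.
Judy's payoff = 118 − 114 = 4. All other bidders lose, so their payoff is 0.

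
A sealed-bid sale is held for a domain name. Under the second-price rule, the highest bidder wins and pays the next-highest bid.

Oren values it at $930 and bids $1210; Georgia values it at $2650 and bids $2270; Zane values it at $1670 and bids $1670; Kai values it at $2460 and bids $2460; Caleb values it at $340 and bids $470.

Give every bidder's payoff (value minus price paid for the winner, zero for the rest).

Ordered from highest: Kai $2460, then Georgia $2270, then Zane $1670, then Oren $1210, then Caleb $470.
Kai has the top bid and wins; the price is the second-highest bid, $2270.
Kai's payoff = $2460 − $2270 = $190. All other bidders lose, so their payoff is 0.

Payoffs: Oren $0, Georgia $0, Zane $0, Kai $190, Caleb $0.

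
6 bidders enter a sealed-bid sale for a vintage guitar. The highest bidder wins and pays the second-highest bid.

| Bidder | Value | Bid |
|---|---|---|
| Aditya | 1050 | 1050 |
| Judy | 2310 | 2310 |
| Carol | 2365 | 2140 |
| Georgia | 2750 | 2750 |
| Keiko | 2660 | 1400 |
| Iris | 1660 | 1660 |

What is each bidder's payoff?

Sorted high to low: Georgia 2750; Judy 2310; Carol 2140; Iris 1660; Keiko 1400; Aditya 1050.
Georgia has the top bid and wins; the price is the second-highest bid, 2310.
Georgia's payoff = 2750 − 2310 = 440. All other bidders lose, so their payoff is 0.

Payoffs: Aditya 0, Judy 0, Carol 0, Georgia 440, Keiko 0, Iris 0.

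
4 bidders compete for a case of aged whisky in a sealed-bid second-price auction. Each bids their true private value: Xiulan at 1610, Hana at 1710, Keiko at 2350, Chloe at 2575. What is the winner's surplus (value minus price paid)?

Winner's surplus: 225.

Ranking the bids: Chloe 2575, then Keiko 2350, then Hana 1710, then Xiulan 1610.
Chloe wins with the top bid and pays the second-highest, 2350.
Surplus = 2575 − 2350 = 225.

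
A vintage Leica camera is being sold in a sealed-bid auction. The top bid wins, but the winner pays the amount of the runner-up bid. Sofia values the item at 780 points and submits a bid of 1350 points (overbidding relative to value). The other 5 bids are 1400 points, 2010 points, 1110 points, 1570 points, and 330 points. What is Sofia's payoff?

Sofia's payoff: 0 points.

Highest competing bid: 2010 points.
Sofia's bid 1350 points is not the highest, so Sofia loses, pays nothing, and earns zero payoff.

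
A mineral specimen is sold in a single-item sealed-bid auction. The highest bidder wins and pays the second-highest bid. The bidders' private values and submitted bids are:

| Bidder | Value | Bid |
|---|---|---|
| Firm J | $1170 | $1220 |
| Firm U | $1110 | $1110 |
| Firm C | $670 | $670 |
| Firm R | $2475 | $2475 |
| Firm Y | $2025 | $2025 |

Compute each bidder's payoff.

Firm J $0, Firm U $0, Firm C $0, Firm R $450, Firm Y $0.

Sorted high to low: Firm R $2475, then Firm Y $2025, then Firm J $1220, then Firm U $1110, then Firm C $670.
Firm R has the top bid and wins; the price is the second-highest bid, $2025.
Firm R's payoff = $2475 − $2025 = $450. All other bidders lose, so their payoff is 0.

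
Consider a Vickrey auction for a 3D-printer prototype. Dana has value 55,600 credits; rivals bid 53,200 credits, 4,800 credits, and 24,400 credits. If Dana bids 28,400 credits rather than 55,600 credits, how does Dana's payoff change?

The highest competing bid is 53,200 credits.
Bidding truthfully at 55,600 credits: Dana has the top bid, wins, and pays the second-highest bid 53,200 credits. Payoff = 55,600 credits − 53,200 credits = 2,400 credits.
Bidding 28,400 credits: the top bid is 53,200 credits (a rival), so Dana loses. Payoff = 0 credits.
Change = 0 credits − 2,400 credits = -2,400 credits.
This is the dominant-strategy logic: truthful bidding weakly beats any alternative.

Change in payoff: -2,400 credits.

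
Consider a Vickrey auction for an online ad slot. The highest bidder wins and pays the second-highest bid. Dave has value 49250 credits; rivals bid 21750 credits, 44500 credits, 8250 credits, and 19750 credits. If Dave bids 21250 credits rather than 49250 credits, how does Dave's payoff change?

Change in payoff: -4750 credits.

The highest competing bid is 44500 credits.
Bidding truthfully at 49250 credits: Dave has the top bid, wins, and pays the second-highest bid 44500 credits. Payoff = 49250 credits − 44500 credits = 4750 credits.
Bidding 21250 credits: the top bid is 44500 credits (a rival), so Dave loses. Payoff = 0 credits.
Change = 0 credits − 4750 credits = -4750 credits.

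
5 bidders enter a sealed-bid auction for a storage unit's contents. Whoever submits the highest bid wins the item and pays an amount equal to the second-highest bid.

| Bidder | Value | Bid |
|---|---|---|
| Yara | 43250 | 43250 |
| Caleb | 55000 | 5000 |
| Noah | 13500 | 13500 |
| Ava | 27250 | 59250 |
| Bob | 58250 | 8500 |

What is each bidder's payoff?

Payoffs: Yara 0, Caleb 0, Noah 0, Ava -16000, Bob 0.

Sorted high to low: Ava 59250 > Yara 43250 > Noah 13500 > Bob 8500 > Caleb 5000.
Ava has the top bid and wins; the price is the second-highest bid, 43250.
Ava's payoff = 27250 − 43250 = -16000. All other bidders lose, so their payoff is 0.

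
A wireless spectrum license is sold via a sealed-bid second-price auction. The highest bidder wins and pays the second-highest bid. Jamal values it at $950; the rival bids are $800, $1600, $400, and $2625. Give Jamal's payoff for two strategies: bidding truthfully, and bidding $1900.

(a) $0  (b) $0

The highest competing bid is $2625.
Bidding truthfully at $950: the top bid is $2625 (a rival), so Jamal loses. Payoff = $0.
Bidding $1900: the top bid is $2625 (a rival), so Jamal loses. Payoff = $0.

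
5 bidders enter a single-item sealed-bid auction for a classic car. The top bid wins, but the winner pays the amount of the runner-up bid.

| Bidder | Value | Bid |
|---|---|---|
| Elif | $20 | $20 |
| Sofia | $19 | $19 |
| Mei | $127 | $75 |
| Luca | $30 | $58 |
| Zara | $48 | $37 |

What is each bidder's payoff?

Payoffs: Elif $0, Sofia $0, Mei $69, Luca $0, Zara $0.

Ordered from highest: Mei $75; Luca $58; Zara $37; Elif $20; Sofia $19.
Mei has the top bid and wins; the price is the second-highest bid, $58.
Mei's payoff = $127 − $58 = $69. All other bidders lose, so their payoff is 0.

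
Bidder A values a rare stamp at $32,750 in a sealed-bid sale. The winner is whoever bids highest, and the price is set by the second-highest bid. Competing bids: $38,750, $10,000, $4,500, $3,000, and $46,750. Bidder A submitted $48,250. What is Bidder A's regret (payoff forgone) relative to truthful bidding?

The highest competing bid is $46,750.
Bidding truthfully at $32,750: the top bid is $46,750 (a rival), so Bidder A loses. Payoff = $0.
Bidding $48,250: Bidder A has the top bid, wins, and pays the second-highest bid $46,750. Payoff = $32,750 − $46,750 = -$14,000.
Regret = truthful payoff − actual payoff = $0 − -$14,000 = $14,000.

Regret: $14,000.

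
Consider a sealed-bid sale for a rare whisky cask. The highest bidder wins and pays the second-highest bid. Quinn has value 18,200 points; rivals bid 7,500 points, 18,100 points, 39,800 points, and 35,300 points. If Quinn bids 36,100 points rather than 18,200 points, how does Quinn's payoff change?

Change in payoff: 0 points.

The highest competing bid is 39,800 points.
Bidding truthfully at 18,200 points: the top bid is 39,800 points (a rival), so Quinn loses. Payoff = 0 points.
Bidding 36,100 points: the top bid is 39,800 points (a rival), so Quinn loses. Payoff = 0 points.
Change = 0 points − 0 points = 0 points.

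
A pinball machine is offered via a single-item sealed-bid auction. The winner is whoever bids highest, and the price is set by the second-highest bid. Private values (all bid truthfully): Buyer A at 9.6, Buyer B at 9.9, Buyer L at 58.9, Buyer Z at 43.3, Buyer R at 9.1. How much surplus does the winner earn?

Ordered from highest: Buyer L 58.9 > Buyer Z 43.3 > Buyer B 9.9 > Buyer A 9.6 > Buyer R 9.1.
Buyer L wins with the top bid and pays the second-highest, 43.3.
Surplus = 58.9 − 43.3 = 15.6.

Surplus = 15.6.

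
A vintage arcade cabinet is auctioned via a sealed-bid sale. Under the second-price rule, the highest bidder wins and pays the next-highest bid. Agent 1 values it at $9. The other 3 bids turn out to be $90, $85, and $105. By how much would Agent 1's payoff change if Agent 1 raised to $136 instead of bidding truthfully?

-$96

The highest competing bid is $105.
Bidding truthfully at $9: the top bid is $105 (a rival), so Agent 1 loses. Payoff = $0.
Bidding $136: Agent 1 has the top bid, wins, and pays the second-highest bid $105. Payoff = $9 − $105 = -$96.
Change = -$96 − $0 = -$96.
Deviating from a truthful bid can only lose payoff in a second-price auction — never gain.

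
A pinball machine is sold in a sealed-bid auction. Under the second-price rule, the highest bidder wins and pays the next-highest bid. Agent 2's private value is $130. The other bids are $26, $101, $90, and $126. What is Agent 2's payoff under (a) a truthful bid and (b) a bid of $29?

Truthful: $4; alternative: $0.

The highest competing bid is $126.
Bidding truthfully at $130: Agent 2 has the top bid, wins, and pays the second-highest bid $126. Payoff = $130 − $126 = $4.
Bidding $29: the top bid is $126 (a rival), so Agent 2 loses. Payoff = $0.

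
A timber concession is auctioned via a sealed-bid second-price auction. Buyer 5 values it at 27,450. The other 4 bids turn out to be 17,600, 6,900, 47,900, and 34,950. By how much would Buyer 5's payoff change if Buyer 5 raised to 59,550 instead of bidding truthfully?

Change in payoff: -20,450.

The highest competing bid is 47,900.
Bidding truthfully at 27,450: the top bid is 47,900 (a rival), so Buyer 5 loses. Payoff = 0.
Bidding 59,550: Buyer 5 has the top bid, wins, and pays the second-highest bid 47,900. Payoff = 27,450 − 47,900 = -20,450.
Change = -20,450 − 0 = -20,450.
This is the dominant-strategy logic: truthful bidding weakly beats any alternative.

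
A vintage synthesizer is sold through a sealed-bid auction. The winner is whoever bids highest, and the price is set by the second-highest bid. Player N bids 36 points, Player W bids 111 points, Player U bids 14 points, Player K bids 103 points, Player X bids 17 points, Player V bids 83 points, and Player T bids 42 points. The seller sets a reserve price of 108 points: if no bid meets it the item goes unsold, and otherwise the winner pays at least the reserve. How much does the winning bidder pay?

Ranking the bids: Player W 111 points; Player K 103 points; Player V 83 points; Player T 42 points; Player N 36 points; Player X 17 points; Player U 14 points.
Player W has the highest bid, so Player W wins.
The second-highest bid is 103 points, but the reserve 108 points is higher, so the price is the reserve.

108 points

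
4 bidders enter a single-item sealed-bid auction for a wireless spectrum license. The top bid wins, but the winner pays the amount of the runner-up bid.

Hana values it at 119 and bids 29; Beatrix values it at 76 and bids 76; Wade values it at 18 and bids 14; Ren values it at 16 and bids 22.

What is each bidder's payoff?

Payoffs: Hana 0, Beatrix 47, Wade 0, Ren 0.

Ordered from highest: Beatrix 76; Hana 29; Ren 22; Wade 14.
Beatrix has the top bid and wins; the price is the second-highest bid, 29.
Beatrix's payoff = 76 − 29 = 47. All other bidders lose, so their payoff is 0.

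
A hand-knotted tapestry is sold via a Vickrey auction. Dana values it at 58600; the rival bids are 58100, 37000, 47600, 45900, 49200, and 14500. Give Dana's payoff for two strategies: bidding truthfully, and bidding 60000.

The highest competing bid is 58100.
Bidding truthfully at 58600: Dana has the top bid, wins, and pays the second-highest bid 58100. Payoff = 58600 − 58100 = 500.
Bidding 60000: Dana has the top bid, wins, and pays the second-highest bid 58100. Payoff = 58600 − 58100 = 500.
The bid only affects whether you win, not the price — here both bids land on the same side of the top rival bid, so the deviation is payoff-neutral.

(a) 500  (b) 500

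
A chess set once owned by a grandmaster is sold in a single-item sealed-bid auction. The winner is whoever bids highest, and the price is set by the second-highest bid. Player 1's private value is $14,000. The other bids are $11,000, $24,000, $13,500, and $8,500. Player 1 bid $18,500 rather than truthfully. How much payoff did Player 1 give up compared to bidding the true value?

The highest competing bid is $24,000.
Bidding truthfully at $14,000: the top bid is $24,000 (a rival), so Player 1 loses. Payoff = $0.
Bidding $18,500: the top bid is $24,000 (a rival), so Player 1 loses. Payoff = $0.
Regret = truthful payoff − actual payoff = $0 − $0 = $0.
The bid only affects whether you win, not the price — here both bids land on the same side of the top rival bid, so the deviation is payoff-neutral.

$0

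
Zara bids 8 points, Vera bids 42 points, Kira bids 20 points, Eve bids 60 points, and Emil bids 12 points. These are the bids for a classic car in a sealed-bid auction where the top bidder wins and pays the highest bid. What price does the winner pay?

Bids in descending order: Eve 60 points > Vera 42 points > Kira 20 points > Emil 12 points > Zara 8 points.
Eve is the highest bidder, so Eve wins.
Under the first-price rule, the price is the highest bid: 60 points.

The winner pays 60 points.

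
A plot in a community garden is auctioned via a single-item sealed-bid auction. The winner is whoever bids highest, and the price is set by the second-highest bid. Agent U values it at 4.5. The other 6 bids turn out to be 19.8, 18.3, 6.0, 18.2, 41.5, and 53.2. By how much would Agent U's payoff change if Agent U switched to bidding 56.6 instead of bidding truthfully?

The highest competing bid is 53.2.
Bidding truthfully at 4.5: the top bid is 53.2 (a rival), so Agent U loses. Payoff = 0.0.
Bidding 56.6: Agent U has the top bid, wins, and pays the second-highest bid 53.2. Payoff = 4.5 − 53.2 = -48.7.
Change = -48.7 − 0.0 = -48.7.
Deviating from a truthful bid can only lose payoff in a second-price auction — never gain.

Change in payoff: -48.7.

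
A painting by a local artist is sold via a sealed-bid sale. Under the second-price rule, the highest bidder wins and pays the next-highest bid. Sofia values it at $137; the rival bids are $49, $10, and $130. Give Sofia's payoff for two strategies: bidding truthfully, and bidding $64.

The highest competing bid is $130.
Bidding truthfully at $137: Sofia has the top bid, wins, and pays the second-highest bid $130. Payoff = $137 − $130 = $7.
Bidding $64: the top bid is $130 (a rival), so Sofia loses. Payoff = $0.

Truthful: $7; alternative: $0.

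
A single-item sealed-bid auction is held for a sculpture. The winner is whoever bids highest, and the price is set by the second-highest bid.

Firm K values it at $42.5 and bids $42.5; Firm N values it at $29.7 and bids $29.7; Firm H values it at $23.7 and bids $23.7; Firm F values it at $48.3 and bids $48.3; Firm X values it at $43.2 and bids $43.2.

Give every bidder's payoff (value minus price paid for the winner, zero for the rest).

Payoffs: Firm K $0.0, Firm N $0.0, Firm H $0.0, Firm F $5.1, Firm X $0.0.

Bids in descending order: Firm F $48.3 > Firm X $43.2 > Firm K $42.5 > Firm N $29.7 > Firm H $23.7.
Firm F has the top bid and wins; the price is the second-highest bid, $43.2.
Firm F's payoff = $48.3 − $43.2 = $5.1. All other bidders lose, so their payoff is 0.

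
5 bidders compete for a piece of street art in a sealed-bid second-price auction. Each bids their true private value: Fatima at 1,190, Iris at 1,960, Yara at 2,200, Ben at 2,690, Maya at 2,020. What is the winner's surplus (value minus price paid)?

Ranking the bids: Ben 2,690 > Yara 2,200 > Maya 2,020 > Iris 1,960 > Fatima 1,190.
Ben wins with the top bid and pays the second-highest, 2,200.
Surplus = 2,690 − 2,200 = 490.

Surplus = 490.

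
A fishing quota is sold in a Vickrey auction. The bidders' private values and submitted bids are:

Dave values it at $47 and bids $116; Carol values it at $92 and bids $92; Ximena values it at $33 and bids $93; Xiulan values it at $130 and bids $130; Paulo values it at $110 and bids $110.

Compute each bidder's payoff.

Ranking the bids: Xiulan $130; Dave $116; Paulo $110; Ximena $93; Carol $92.
Xiulan has the top bid and wins; the price is the second-highest bid, $116.
Xiulan's payoff = $130 − $116 = $14. All other bidders lose, so their payoff is 0.

Payoffs: Dave $0, Carol $0, Ximena $0, Xiulan $14, Paulo $0.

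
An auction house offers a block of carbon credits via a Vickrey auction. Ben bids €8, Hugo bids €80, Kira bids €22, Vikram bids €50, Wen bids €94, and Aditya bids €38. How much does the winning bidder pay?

The winner pays €80.

Bids in descending order: Wen €94, then Hugo €80, then Vikram €50, then Aditya €38, then Kira €22, then Ben €8.
Wen has the highest bid, so Wen wins.
The second-highest bid is €80, so that is what Wen pays.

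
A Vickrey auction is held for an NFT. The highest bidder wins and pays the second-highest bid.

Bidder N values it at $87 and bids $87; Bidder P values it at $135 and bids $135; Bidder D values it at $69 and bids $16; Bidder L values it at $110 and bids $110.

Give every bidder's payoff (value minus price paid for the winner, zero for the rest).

Payoffs: Bidder N $0, Bidder P $25, Bidder D $0, Bidder L $0.

Ranking the bids: Bidder P $135 > Bidder L $110 > Bidder N $87 > Bidder D $16.
Bidder P has the top bid and wins; the price is the second-highest bid, $110.
Bidder P's payoff = $135 − $110 = $25. All other bidders lose, so their payoff is 0.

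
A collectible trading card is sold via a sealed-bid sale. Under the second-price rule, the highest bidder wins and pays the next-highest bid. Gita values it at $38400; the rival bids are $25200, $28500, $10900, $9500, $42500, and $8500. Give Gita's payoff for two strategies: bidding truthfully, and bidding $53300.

The highest competing bid is $42500.
Bidding truthfully at $38400: the top bid is $42500 (a rival), so Gita loses. Payoff = $0.
Bidding $53300: Gita has the top bid, wins, and pays the second-highest bid $42500. Payoff = $38400 − $42500 = -$4100.

Truthful: $0; alternative: -$4100.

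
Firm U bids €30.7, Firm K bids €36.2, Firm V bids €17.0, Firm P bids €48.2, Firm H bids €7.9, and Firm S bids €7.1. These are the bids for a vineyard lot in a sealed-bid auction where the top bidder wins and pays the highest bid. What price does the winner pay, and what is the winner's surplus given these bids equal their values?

Sorted high to low: Firm P €48.2 > Firm K €36.2 > Firm U €30.7 > Firm V €17.0 > Firm H €7.9 > Firm S €7.1.
Firm P is the highest bidder, so Firm P wins.
Under the first-price rule, the price is the highest bid: €48.2.
Surplus = €48.2 − €48.2 = €0.0.

Price €48.2; surplus €0.0.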